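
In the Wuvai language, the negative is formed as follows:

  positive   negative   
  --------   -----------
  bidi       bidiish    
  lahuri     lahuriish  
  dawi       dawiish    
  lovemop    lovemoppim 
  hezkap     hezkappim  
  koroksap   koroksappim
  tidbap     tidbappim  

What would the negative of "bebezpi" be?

bebezpiish

lahuri and lovemop both begin with l- yet inflect differently (lahuriish, lovemoppim), so the first letter is not what conditions the rule; the final letter is.
"bebezpi" ends in -i. The stems ending in -i (bidi → bidiish, lahuri → lahuriish, dawi → dawiish) add -ish.
So bebezpi → bebezpiish.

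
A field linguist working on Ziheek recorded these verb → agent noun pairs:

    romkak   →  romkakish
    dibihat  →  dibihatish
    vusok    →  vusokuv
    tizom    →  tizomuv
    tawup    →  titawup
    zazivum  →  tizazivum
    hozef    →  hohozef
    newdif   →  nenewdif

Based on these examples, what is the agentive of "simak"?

romkak and vusok both end in -k yet inflect differently (romkakish, vusokuv), so the final letter is not what conditions the rule; the last vowel is.
"simak" has last vowel 'a'. The stems whose last vowel is 'a' (romkak → romkakish, dibihat → dibihatish) add -ish.
The other patterns: stems whose last vowel is 'o' add -uv; stems whose last vowel is 'u' add the prefix ti-; stems whose last vowel is 'e' or 'i' repeat the first consonant+vowel as a prefix.
So simak → simakish.

simakish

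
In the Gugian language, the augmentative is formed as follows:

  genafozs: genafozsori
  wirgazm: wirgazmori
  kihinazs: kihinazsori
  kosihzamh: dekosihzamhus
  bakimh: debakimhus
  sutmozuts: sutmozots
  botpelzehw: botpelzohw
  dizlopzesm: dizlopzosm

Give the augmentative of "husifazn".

"husifazn" has second-to-last letter 'z'. The stems whose second-to-last letter is 'z' (genafozs → genafozsori, wirgazm → wirgazmori, kihinazs → kihinazsori) add -ori.
The other patterns: stems whose second-to-last letter is 'm' add de- … -us around the stem; stems whose second-to-last letter is 'h', 's' or 't' change the last vowel to 'o'.
So husifazn → husifaznori.

husifaznori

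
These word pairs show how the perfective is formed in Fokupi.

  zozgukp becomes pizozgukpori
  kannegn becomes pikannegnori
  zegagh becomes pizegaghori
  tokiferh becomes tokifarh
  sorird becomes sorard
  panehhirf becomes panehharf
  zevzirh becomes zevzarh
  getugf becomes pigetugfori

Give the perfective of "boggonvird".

zevzirh and zegagh both end in -h yet inflect differently (zevzarh, pizegaghori), so the final letter is not what conditions the rule; the second-to-last letter is.
"boggonvird" has second-to-last letter 'r'. The stems whose second-to-last letter is 'r' (zevzirh → zevzarh, sorird → sorard, tokiferh → tokifarh) change the last vowel to 'a'.
So boggonvird → boggonvard.

boggonvard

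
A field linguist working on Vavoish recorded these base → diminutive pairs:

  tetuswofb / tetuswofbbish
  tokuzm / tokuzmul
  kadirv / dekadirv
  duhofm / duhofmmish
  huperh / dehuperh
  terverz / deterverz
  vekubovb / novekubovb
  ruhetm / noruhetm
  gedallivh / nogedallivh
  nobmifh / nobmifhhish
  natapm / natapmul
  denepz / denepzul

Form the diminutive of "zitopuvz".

"zitopuvz" has second-to-last letter 'v'. The stems whose second-to-last letter is 'v' (gedallivh → nogedallivh, vekubovb → novekubovb) add the prefix no-.
So zitopuvz → nozitopuvz.

nozitopuvz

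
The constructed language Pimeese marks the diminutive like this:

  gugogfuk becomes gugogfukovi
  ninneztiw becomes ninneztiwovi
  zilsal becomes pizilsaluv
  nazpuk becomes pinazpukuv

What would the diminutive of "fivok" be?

pifivokuv

"fivok" has 2 vowels. The stems with 2 vowels (zilsal → pizilsaluv, nazpuk → pinazpukuv) add pi- … -uv around the stem.
The other pattern: stems with 3 vowels add -ovi.
So fivok → pifivokuv.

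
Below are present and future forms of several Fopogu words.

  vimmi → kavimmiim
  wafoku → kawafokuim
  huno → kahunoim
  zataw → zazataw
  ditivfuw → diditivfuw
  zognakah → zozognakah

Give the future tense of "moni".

kamoniim

wafoku and ditivfuw both have last vowel 'u' yet inflect differently (kawafokuim, diditivfuw), so the last vowel is not what conditions the rule; whether the stem ends in a vowel or a consonant is.
"moni" ends in a vowel. The stems ending in a vowel (vimmi → kavimmiim, wafoku → kawafokuim, huno → kahunoim) add ka- … -im around the stem.
So moni → kamoniim.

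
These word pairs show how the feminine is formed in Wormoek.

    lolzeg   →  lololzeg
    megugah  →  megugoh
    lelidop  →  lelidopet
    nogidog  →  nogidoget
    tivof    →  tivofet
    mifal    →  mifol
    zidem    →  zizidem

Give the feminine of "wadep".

lolzeg and nogidog both end in -g yet inflect differently (lololzeg, nogidoget), so the final letter is not what conditions the rule; the last vowel is.
"wadep" has last vowel 'e'. The stems whose last vowel is 'e' (lolzeg → lololzeg, zidem → zizidem) repeat the first consonant+vowel as a prefix.
So wadep → wawadep.

wawadep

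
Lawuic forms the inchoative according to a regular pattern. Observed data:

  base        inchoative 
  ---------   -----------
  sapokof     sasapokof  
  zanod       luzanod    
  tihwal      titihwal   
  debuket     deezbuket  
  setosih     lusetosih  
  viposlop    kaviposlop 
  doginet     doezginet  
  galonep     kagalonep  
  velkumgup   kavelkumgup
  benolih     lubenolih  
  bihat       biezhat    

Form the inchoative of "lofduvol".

"lofduvol" ends in -l. The one such stem in the data (tihwal → titihwal) repeats the first consonant+vowel as a prefix (as does sapokof), so the same rule applies.
The other patterns: stems ending in -d or -h add the prefix lu-; stems ending in -t insert -ez- after the first vowel; stems ending in -p add the prefix ka-.
So lofduvol → lolofduvol.

lolofduvol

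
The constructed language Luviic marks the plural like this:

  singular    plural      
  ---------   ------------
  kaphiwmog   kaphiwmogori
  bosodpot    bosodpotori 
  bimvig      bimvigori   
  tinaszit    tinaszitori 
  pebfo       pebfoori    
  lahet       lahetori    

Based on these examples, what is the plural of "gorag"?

Every pair shown (kaphiwmog → kaphiwmogori, bosodpot → bosodpotori, bimvig → bimvigori, …) follows the same rule: add -ori.
So gorag → goragori.

goragori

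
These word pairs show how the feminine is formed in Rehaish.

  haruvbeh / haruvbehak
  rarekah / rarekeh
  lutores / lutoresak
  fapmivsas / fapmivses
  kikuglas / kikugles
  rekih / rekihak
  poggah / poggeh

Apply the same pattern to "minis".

"minis" has last vowel 'i'. The one such stem in the data (rekih → rekihak) adds -ak, so the same rule applies.
The other pattern: stems whose last vowel is 'a' change the last vowel to 'e'.
So minis → minisak.

minisak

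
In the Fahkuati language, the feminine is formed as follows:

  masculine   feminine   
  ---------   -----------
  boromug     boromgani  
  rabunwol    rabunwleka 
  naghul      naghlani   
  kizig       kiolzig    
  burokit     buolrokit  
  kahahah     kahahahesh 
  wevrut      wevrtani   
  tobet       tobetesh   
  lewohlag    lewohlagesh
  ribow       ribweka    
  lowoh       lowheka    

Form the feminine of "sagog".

saggeka

"sagog" has last vowel 'o'. The stems whose last vowel is 'o' (ribow → ribweka, lowoh → lowheka, rabunwol → rabunwleka) delete the last vowel and add -eka.
So sagog → saggeka.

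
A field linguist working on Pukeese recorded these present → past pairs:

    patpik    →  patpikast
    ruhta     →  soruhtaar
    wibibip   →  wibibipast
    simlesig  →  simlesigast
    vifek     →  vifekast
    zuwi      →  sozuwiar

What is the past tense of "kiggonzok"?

kiggonzokast

"kiggonzok" ends in a consonant. The stems ending in a consonant (wibibip → wibibipast, vifek → vifekast, simlesig → simlesigast) add -ast.
So kiggonzok → kiggonzokast.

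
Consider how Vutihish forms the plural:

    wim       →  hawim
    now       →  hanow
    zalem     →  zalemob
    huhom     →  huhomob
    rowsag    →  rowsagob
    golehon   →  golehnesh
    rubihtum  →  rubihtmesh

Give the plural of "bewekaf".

wim and zalem both end in -m yet inflect differently (hawim, zalemob), so the final letter is not what conditions the rule; the number of vowels is.
"bewekaf" has 3 vowels. The stems with 3 vowels (golehon → golehnesh, rubihtum → rubihtmesh) delete the last vowel and add -esh.
So bewekaf → bewekfesh.

bewekfesh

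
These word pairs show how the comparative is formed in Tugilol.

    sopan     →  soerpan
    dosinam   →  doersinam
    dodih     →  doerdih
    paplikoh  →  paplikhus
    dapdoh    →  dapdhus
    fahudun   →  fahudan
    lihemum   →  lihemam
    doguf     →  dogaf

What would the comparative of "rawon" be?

rawnus

"rawon" has last vowel 'o'. The stems whose last vowel is 'o' (paplikoh → paplikhus, dapdoh → dapdhus) delete the last vowel and add -us.
So rawon → rawnus.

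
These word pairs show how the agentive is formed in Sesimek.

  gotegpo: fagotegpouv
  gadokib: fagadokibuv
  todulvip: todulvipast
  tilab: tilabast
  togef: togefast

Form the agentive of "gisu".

fagisuuv

gadokib and tilab both end in -b yet inflect differently (fagadokibuv, tilabast), so the final letter is not what conditions the rule; the first letter is.
"gisu" begins with g-. The stems beginning with g- (gotegpo → fagotegpouv, gadokib → fagadokibuv) add fa- … -uv around the stem.
The other pattern: stems beginning with t- add -ast.
So gisu → fagisuuv.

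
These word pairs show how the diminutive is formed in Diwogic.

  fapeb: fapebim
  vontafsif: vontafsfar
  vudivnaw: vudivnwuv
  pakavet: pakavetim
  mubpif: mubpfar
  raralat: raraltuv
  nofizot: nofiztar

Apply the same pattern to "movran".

movrnuv

pakavet and raralat both end in -t yet inflect differently (pakavetim, raraltuv), so the final letter is not what conditions the rule; the last vowel is.
"movran" has last vowel 'a'. The stems whose last vowel is 'a' (vudivnaw → vudivnwuv, raralat → raraltuv) delete the last vowel and add -uv.
The other patterns: stems whose last vowel is 'e' add -im; stems whose last vowel is 'i' or 'o' delete the last vowel and add -ar.
So movran → movrnuv.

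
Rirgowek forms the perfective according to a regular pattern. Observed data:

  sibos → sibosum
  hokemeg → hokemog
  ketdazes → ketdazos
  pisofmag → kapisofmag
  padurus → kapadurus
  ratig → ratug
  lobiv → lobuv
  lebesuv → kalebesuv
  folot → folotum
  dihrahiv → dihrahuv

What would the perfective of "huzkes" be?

huzkos

sibos and ketdazes both end in -s yet inflect differently (sibosum, ketdazos), so the final letter is not what conditions the rule; the last vowel is.
"huzkes" has last vowel 'e'. The stems whose last vowel is 'e' (ketdazes → ketdazos, hokemeg → hokemog) change the last vowel to 'o'.
The other patterns: stems whose last vowel is 'o' add -um; stems whose last vowel is 'i' change the last vowel to 'u'; stems whose last vowel is 'a' or 'u' add the prefix ka-.
So huzkes → huzkos.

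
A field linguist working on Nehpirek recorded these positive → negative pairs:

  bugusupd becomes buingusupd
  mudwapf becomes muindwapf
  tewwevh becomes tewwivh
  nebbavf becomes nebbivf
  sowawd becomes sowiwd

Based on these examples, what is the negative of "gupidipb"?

guinpidipb

"gupidipb" has second-to-last letter 'p'. The stems whose second-to-last letter is 'p' (bugusupd → buingusupd, mudwapf → muindwapf) insert -in- after the first vowel.
The other pattern: stems whose second-to-last letter is 'v' or 'w' change the last vowel to 'i'.
So gupidipb → guinpidipb.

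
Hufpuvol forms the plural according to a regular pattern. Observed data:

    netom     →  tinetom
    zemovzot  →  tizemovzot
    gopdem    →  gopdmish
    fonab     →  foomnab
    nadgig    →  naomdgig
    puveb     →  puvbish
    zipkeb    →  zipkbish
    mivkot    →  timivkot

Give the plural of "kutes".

kutsish

gopdem and netom both end in -m yet inflect differently (gopdmish, tinetom), so the final letter is not what conditions the rule; the last vowel is.
"kutes" has last vowel 'e'. The stems whose last vowel is 'e' (gopdem → gopdmish, zipkeb → zipkbish, puveb → puvbish) delete the last vowel and add -ish.
So kutes → kutsish.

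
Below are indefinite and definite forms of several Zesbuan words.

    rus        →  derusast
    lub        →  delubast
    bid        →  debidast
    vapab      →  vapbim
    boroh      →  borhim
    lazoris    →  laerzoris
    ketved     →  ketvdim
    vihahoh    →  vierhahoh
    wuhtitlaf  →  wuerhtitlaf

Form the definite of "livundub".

lub and vapab both end in -b yet inflect differently (delubast, vapbim), so the final letter is not what conditions the rule; the number of vowels is.
"livundub" has 3 vowels. The stems with 3 vowels (vihahoh → vierhahoh, wuhtitlaf → wuerhtitlaf, lazoris → laerzoris) insert -er- after the first vowel.
So livundub → liervundub.

liervundub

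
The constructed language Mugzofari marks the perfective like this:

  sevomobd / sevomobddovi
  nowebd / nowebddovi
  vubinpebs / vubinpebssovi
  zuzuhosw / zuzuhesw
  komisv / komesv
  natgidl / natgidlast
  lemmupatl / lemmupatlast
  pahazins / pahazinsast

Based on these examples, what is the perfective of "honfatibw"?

vubinpebs and pahazins both end in -s yet inflect differently (vubinpebssovi, pahazinsast), so the final letter is not what conditions the rule; the second-to-last letter is.
"honfatibw" has second-to-last letter 'b'. The stems whose second-to-last letter is 'b' (sevomobd → sevomobddovi, nowebd → nowebddovi, vubinpebs → vubinpebssovi) double the final consonant and add -ovi.
The other patterns: stems whose second-to-last letter is 's' change the last vowel to 'e'; stems whose second-to-last letter is 'd', 'n' or 't' add -ast.
So honfatibw → honfatibwwovi.

honfatibwwovi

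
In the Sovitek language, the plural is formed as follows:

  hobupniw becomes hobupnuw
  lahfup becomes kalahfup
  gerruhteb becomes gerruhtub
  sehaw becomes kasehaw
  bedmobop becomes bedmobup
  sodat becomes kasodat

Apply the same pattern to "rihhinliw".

sehaw and hobupniw both end in -w yet inflect differently (kasehaw, hobupnuw), so the final letter is not what conditions the rule; the last vowel is.
"rihhinliw" has last vowel 'i'. The one such stem in the data (hobupniw → hobupnuw) changes the last vowel to 'u' (as do gerruhteb, bedmobop), so the same rule applies.
So rihhinliw → rihhinluw.

rihhinluw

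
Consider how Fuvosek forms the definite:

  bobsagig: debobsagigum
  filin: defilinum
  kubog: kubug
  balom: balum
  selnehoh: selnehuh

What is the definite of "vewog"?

vewug

bobsagig and kubog both end in -g yet inflect differently (debobsagigum, kubug), so the final letter is not what conditions the rule; the last vowel is.
"vewog" has last vowel 'o'. The stems whose last vowel is 'o' (kubog → kubug, balom → balum, selnehoh → selnehuh) change the last vowel to 'u'.
The other pattern: stems whose last vowel is 'i' add de- … -um around the stem.
So vewog → vewug.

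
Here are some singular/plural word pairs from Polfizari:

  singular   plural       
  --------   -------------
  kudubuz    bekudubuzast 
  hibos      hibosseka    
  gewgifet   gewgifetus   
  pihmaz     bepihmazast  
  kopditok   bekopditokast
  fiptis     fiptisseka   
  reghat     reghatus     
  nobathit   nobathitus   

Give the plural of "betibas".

betibasseka

fiptis and nobathit both have last vowel 'i' yet inflect differently (fiptisseka, nobathitus), so the last vowel is not what conditions the rule; the final letter is.
"betibas" ends in -s. The stems ending in -s (fiptis → fiptisseka, hibos → hibosseka) double the final consonant and add -eka.
So betibas → betibasseka.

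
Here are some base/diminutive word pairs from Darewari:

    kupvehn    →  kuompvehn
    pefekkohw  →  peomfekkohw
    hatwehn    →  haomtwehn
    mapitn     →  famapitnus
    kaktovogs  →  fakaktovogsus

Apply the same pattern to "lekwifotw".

falekwifotwus

kupvehn and mapitn both end in -n yet inflect differently (kuompvehn, famapitnus), so the final letter is not what conditions the rule; the second-to-last letter is.
"lekwifotw" has second-to-last letter 't'. The one such stem in the data (mapitn → famapitnus) adds fa- … -us around the stem, so the same rule applies.
So lekwifotw → falekwifotwus.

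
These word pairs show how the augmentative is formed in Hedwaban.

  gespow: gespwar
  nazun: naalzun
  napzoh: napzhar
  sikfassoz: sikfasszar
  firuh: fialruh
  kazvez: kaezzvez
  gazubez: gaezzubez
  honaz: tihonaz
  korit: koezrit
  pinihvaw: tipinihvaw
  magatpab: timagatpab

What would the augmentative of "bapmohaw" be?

tibapmohaw

gespow and pinihvaw both end in -w yet inflect differently (gespwar, tipinihvaw), so the final letter is not what conditions the rule; the last vowel is.
"bapmohaw" has last vowel 'a'. The stems whose last vowel is 'a' (magatpab → timagatpab, pinihvaw → tipinihvaw, honaz → tihonaz) add the prefix ti-.
The other patterns: stems whose last vowel is 'o' delete the last vowel and add -ar; stems whose last vowel is 'u' insert -al- after the first vowel; stems whose last vowel is 'e' or 'i' insert -ez- after the first vowel.
So bapmohaw → tibapmohaw.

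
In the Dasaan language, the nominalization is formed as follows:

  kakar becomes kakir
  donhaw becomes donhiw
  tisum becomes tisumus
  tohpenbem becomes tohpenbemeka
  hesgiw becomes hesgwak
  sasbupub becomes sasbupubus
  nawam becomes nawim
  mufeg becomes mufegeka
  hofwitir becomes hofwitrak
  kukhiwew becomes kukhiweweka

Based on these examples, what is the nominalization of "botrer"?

"botrer" has last vowel 'e'. The stems whose last vowel is 'e' (mufeg → mufegeka, kukhiwew → kukhiweweka, tohpenbem → tohpenbemeka) add -eka.
So botrer → botrereka.

botrereka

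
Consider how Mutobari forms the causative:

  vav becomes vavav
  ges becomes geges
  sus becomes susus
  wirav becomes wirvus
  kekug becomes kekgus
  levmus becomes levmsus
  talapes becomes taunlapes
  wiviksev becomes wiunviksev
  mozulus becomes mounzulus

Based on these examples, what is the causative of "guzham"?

guzhmus

vav and wirav both end in -v yet inflect differently (vavav, wirvus), so the final letter is not what conditions the rule; the number of vowels is.
"guzham" has 2 vowels. The stems with 2 vowels (wirav → wirvus, kekug → kekgus, levmus → levmsus) delete the last vowel and add -us.
The other patterns: stems with 1 vowel repeat the first consonant+vowel as a prefix; stems with 3 vowels insert -un- after the first vowel.
So guzham → guzhmus.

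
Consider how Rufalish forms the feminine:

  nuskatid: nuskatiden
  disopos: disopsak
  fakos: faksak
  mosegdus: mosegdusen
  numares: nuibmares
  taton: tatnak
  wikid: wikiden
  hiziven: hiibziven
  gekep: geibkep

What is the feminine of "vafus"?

vafusen

hiziven and taton both end in -n yet inflect differently (hiibziven, tatnak), so the final letter is not what conditions the rule; the last vowel is.
"vafus" has last vowel 'u'. The one such stem in the data (mosegdus → mosegdusen) adds -en, so the same rule applies.
So vafus → vafusen.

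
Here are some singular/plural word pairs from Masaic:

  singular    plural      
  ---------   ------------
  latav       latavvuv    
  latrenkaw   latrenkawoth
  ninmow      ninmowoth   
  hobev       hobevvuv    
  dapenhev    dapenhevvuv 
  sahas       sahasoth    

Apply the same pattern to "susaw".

susawoth

latav and sahas both have last vowel 'a' yet inflect differently (latavvuv, sahasoth), so the last vowel is not what conditions the rule; the final letter is.
"susaw" ends in -w. The stems ending in -w (ninmow → ninmowoth, latrenkaw → latrenkawoth) add -oth.
So susaw → susawoth.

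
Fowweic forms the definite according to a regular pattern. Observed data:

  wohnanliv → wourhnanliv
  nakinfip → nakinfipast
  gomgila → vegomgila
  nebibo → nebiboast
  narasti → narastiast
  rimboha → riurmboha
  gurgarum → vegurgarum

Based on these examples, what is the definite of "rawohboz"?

raurwohboz

rimboha and gomgila both end in -a yet inflect differently (riurmboha, vegomgila), so the final letter is not what conditions the rule; the first letter is.
"rawohboz" begins with r-. The one such stem in the data (rimboha → riurmboha) inserts -ur- after the first vowel (as does wohnanliv), so the same rule applies.
The other patterns: stems beginning with n- add -ast; stems beginning with g- add the prefix ve-.
So rawohboz → raurwohboz.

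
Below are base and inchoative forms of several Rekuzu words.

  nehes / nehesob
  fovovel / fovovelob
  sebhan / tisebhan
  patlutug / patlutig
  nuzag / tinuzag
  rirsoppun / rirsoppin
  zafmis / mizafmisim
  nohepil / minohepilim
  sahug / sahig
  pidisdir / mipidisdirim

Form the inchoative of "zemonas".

"zemonas" has last vowel 'a'. The stems whose last vowel is 'a' (sebhan → tisebhan, nuzag → tinuzag) add the prefix ti-.
The other patterns: stems whose last vowel is 'e' add -ob; stems whose last vowel is 'u' change the last vowel to 'i'; stems whose last vowel is 'i' add mi- … -im around the stem.
So zemonas → tizemonas.

tizemonas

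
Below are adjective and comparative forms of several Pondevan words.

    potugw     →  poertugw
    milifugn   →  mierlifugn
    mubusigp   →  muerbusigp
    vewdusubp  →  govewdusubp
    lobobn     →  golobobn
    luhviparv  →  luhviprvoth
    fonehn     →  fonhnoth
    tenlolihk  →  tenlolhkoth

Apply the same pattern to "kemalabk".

mubusigp and vewdusubp both end in -p yet inflect differently (muerbusigp, govewdusubp), so the final letter is not what conditions the rule; the second-to-last letter is.
"kemalabk" has second-to-last letter 'b'. The stems whose second-to-last letter is 'b' (vewdusubp → govewdusubp, lobobn → golobobn) add the prefix go-.
The other patterns: stems whose second-to-last letter is 'g' insert -er- after the first vowel; stems whose second-to-last letter is 'h' or 'r' delete the last vowel and add -oth.
So kemalabk → gokemalabk.

gokemalabk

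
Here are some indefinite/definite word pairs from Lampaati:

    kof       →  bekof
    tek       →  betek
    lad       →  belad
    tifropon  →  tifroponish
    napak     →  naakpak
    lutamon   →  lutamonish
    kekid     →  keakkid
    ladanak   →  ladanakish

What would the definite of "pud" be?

bepud

tek and napak both end in -k yet inflect differently (betek, naakpak), so the final letter is not what conditions the rule; the number of vowels is.
"pud" has 1 vowel. The stems with 1 vowel (tek → betek, kof → bekof, lad → belad) add the prefix be-.
So pud → bepud.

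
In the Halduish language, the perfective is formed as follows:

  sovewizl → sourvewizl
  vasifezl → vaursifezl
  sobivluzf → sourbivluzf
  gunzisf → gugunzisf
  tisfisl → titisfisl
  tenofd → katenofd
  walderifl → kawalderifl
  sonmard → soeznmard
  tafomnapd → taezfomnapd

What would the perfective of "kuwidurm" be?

kuezwidurm

sobivluzf and gunzisf both end in -f yet inflect differently (sourbivluzf, gugunzisf), so the final letter is not what conditions the rule; the second-to-last letter is.
"kuwidurm" has second-to-last letter 'r'. The one such stem in the data (sonmard → soeznmard) inserts -ez- after the first vowel (as does tafomnapd), so the same rule applies.
The other patterns: stems whose second-to-last letter is 'z' insert -ur- after the first vowel; stems whose second-to-last letter is 's' repeat the first consonant+vowel as a prefix; stems whose second-to-last letter is 'f' add the prefix ka-.
So kuwidurm → kuezwidurm.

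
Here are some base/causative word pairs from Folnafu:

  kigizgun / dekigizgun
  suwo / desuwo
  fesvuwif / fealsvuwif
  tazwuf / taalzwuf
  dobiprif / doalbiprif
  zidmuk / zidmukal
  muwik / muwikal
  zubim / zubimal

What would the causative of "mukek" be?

"mukek" ends in -k. The stems ending in -k (zidmuk → zidmukal, muwik → muwikal) add -al.
The other patterns: stems ending in -n or -o add the prefix de-; stems ending in -f insert -al- after the first vowel.
So mukek → mukekal.

mukekal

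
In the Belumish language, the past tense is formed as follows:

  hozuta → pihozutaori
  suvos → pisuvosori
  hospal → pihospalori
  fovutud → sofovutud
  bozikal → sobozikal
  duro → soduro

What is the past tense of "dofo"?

hospal and bozikal both end in -l yet inflect differently (pihospalori, sobozikal), so the final letter is not what conditions the rule; the first letter is.
"dofo" begins with d-. The one such stem in the data (duro → soduro) adds the prefix so-, so the same rule applies.
So dofo → sodofo.

sodofo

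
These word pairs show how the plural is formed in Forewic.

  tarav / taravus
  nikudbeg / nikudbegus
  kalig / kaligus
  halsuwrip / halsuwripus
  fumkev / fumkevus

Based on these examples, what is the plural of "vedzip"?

Every pair shown (tarav → taravus, nikudbeg → nikudbegus, kalig → kaligus, …) follows the same rule: add -us.
So vedzip → vedzipus.

vedzipus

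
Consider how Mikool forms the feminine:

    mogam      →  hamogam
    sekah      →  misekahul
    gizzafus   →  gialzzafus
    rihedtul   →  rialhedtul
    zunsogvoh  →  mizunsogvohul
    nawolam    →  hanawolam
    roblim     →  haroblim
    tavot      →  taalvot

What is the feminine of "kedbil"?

mogam and sekah both have last vowel 'a' yet inflect differently (hamogam, misekahul), so the last vowel is not what conditions the rule; the final letter is.
"kedbil" ends in -l. The one such stem in the data (rihedtul → rialhedtul) inserts -al- after the first vowel (as do gizzafus, tavot), so the same rule applies.
The other patterns: stems ending in -m add the prefix ha-; stems ending in -h add mi- … -ul around the stem.
So kedbil → kealdbil.

kealdbil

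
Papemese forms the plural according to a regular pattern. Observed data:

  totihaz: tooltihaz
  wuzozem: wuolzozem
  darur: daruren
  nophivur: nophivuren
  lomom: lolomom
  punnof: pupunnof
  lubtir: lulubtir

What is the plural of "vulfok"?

wuzozem and lomom both end in -m yet inflect differently (wuolzozem, lolomom), so the final letter is not what conditions the rule; the last vowel is.
"vulfok" has last vowel 'o'. The stems whose last vowel is 'o' (lomom → lolomom, punnof → pupunnof) repeat the first consonant+vowel as a prefix.
The other patterns: stems whose last vowel is 'a' or 'e' insert -ol- after the first vowel; stems whose last vowel is 'u' add -en.
So vulfok → vuvulfok.

vuvulfok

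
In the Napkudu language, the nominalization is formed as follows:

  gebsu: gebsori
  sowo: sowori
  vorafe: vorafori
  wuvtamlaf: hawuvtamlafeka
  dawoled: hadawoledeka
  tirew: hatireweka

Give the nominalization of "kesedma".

"kesedma" ends in a vowel. The stems ending in a vowel (gebsu → gebsori, sowo → sowori, vorafe → vorafori) drop the final letter and add -ori.
So kesedma → kesedmori.

kesedmori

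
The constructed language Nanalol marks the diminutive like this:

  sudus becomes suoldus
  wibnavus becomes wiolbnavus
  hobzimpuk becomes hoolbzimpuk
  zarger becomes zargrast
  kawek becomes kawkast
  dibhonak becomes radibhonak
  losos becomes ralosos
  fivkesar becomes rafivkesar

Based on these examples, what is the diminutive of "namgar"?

ranamgar

"namgar" has last vowel 'a'. The stems whose last vowel is 'a' (dibhonak → radibhonak, fivkesar → rafivkesar) add the prefix ra-.
So namgar → ranamgar.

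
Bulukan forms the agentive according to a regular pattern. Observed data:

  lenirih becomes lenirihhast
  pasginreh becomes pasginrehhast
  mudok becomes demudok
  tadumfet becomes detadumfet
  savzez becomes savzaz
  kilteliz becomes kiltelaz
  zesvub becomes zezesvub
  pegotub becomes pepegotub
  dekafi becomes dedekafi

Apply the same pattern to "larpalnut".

pasginreh and tadumfet both have last vowel 'e' yet inflect differently (pasginrehhast, detadumfet), so the last vowel is not what conditions the rule; the final letter is.
"larpalnut" ends in -t. The one such stem in the data (tadumfet → detadumfet) adds the prefix de-, so the same rule applies.
So larpalnut → delarpalnut.

delarpalnut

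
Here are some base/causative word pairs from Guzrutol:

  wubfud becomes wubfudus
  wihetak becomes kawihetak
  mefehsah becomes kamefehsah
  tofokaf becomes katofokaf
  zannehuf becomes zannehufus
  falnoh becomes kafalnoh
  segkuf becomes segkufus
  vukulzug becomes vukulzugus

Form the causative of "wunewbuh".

zannehuf and tofokaf both end in -f yet inflect differently (zannehufus, katofokaf), so the final letter is not what conditions the rule; the last vowel is.
"wunewbuh" has last vowel 'u'. The stems whose last vowel is 'u' (zannehuf → zannehufus, vukulzug → vukulzugus, wubfud → wubfudus) add -us.
So wunewbuh → wunewbuhus.

wunewbuhus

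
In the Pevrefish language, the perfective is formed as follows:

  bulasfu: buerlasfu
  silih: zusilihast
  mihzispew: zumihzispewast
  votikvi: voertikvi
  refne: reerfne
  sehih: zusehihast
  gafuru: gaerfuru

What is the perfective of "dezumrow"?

zudezumrowast

silih and votikvi both have last vowel 'i' yet inflect differently (zusilihast, voertikvi), so the last vowel is not what conditions the rule; whether the stem ends in a vowel or a consonant is.
"dezumrow" ends in a consonant. The stems ending in a consonant (silih → zusilihast, mihzispew → zumihzispewast, sehih → zusehihast) add zu- … -ast around the stem.
So dezumrow → zudezumrowast.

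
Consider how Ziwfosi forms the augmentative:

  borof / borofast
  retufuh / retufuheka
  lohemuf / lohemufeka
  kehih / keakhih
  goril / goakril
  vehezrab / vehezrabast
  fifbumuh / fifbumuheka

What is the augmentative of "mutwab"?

mutwabast

kehih and retufuh both end in -h yet inflect differently (keakhih, retufuheka), so the final letter is not what conditions the rule; the last vowel is.
"mutwab" has last vowel 'a'. The one such stem in the data (vehezrab → vehezrabast) adds -ast, so the same rule applies.
The other patterns: stems whose last vowel is 'i' insert -ak- after the first vowel; stems whose last vowel is 'u' add -eka.
So mutwab → mutwabast.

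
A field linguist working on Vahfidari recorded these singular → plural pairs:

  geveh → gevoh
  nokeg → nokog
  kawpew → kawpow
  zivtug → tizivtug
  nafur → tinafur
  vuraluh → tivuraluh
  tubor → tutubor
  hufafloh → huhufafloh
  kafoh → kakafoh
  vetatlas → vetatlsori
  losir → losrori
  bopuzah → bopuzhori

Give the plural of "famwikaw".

"famwikaw" has last vowel 'a'. The stems whose last vowel is 'a' (vetatlas → vetatlsori, bopuzah → bopuzhori) delete the last vowel and add -ori.
So famwikaw → famwikwori.

famwikwori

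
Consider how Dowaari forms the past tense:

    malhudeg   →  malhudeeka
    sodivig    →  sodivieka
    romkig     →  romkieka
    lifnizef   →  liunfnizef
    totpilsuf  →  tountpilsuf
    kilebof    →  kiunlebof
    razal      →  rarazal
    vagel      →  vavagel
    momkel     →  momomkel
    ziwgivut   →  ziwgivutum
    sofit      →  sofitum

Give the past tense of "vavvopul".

malhudeg and lifnizef both have last vowel 'e' yet inflect differently (malhudeeka, liunfnizef), so the last vowel is not what conditions the rule; the final letter is.
"vavvopul" ends in -l. The stems ending in -l (razal → rarazal, vagel → vavagel, momkel → momomkel) repeat the first consonant+vowel as a prefix.
The other patterns: stems ending in -g drop the final letter and add -eka; stems ending in -f insert -un- after the first vowel; stems ending in -t add -um.
So vavvopul → vavavvopul.

vavavvopul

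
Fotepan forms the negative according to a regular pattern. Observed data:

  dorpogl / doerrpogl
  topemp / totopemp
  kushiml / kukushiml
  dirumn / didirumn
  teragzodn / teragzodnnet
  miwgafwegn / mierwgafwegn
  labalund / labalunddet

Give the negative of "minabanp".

minabanppet

"minabanp" has second-to-last letter 'n'. The one such stem in the data (labalund → labalunddet) doubles the final consonant and adds -et (as does teragzodn), so the same rule applies.
The other patterns: stems whose second-to-last letter is 'm' repeat the first consonant+vowel as a prefix; stems whose second-to-last letter is 'g' insert -er- after the first vowel.
So minabanp → minabanppet.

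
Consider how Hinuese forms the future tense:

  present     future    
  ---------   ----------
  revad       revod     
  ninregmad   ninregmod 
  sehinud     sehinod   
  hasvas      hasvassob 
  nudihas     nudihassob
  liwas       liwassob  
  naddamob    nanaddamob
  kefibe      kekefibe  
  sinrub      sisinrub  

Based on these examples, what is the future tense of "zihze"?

"zihze" ends in -e. The one such stem in the data (kefibe → kekefibe) repeats the first consonant+vowel as a prefix (as do naddamob, sinrub), so the same rule applies.
The other patterns: stems ending in -d change the last vowel to 'o'; stems ending in -s double the final consonant and add -ob.
So zihze → zizihze.

zizihze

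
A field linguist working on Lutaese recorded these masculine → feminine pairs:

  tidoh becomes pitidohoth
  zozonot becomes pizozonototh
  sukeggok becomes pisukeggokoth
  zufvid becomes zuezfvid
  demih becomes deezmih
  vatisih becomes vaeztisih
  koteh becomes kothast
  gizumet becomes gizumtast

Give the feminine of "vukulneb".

"vukulneb" has last vowel 'e'. The stems whose last vowel is 'e' (koteh → kothast, gizumet → gizumtast) delete the last vowel and add -ast.
The other patterns: stems whose last vowel is 'o' add pi- … -oth around the stem; stems whose last vowel is 'i' insert -ez- after the first vowel.
So vukulneb → vukulnbast.

vukulnbast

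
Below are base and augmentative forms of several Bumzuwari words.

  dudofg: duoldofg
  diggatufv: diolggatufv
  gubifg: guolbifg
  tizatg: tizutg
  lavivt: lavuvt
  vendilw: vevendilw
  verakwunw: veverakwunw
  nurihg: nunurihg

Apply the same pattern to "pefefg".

peolfefg

dudofg and tizatg both end in -g yet inflect differently (duoldofg, tizutg), so the final letter is not what conditions the rule; the second-to-last letter is.
"pefefg" has second-to-last letter 'f'. The stems whose second-to-last letter is 'f' (dudofg → duoldofg, diggatufv → diolggatufv, gubifg → guolbifg) insert -ol- after the first vowel.
So pefefg → peolfefg.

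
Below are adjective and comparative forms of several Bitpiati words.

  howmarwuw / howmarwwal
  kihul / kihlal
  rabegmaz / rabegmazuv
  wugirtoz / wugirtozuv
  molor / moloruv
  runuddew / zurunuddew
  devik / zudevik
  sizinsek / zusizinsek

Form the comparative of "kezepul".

howmarwuw and runuddew both end in -w yet inflect differently (howmarwwal, zurunuddew), so the final letter is not what conditions the rule; the last vowel is.
"kezepul" has last vowel 'u'. The stems whose last vowel is 'u' (howmarwuw → howmarwwal, kihul → kihlal) delete the last vowel and add -al.
The other patterns: stems whose last vowel is 'a' or 'o' add -uv; stems whose last vowel is 'e' or 'i' add the prefix zu-.
So kezepul → kezeplal.

kezeplal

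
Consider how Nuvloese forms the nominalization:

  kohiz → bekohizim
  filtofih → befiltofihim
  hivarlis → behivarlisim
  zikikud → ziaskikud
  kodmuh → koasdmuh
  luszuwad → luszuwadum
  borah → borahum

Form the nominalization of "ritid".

filtofih and kodmuh both end in -h yet inflect differently (befiltofihim, koasdmuh), so the final letter is not what conditions the rule; the last vowel is.
"ritid" has last vowel 'i'. The stems whose last vowel is 'i' (kohiz → bekohizim, filtofih → befiltofihim, hivarlis → behivarlisim) add be- … -im around the stem.
So ritid → beritidim.

beritidim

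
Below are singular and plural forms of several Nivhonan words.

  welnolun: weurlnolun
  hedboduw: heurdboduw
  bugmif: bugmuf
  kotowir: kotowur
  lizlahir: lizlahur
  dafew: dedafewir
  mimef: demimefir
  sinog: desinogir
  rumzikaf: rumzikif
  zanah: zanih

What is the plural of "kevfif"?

kevfuf

"kevfif" has last vowel 'i'. The stems whose last vowel is 'i' (bugmif → bugmuf, kotowir → kotowur, lizlahir → lizlahur) change the last vowel to 'u'.
So kevfif → kevfuf.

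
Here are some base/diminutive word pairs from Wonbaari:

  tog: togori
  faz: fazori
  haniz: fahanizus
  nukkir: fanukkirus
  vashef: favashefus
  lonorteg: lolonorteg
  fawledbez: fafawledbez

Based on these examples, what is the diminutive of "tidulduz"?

"tidulduz" has 3 vowels. The stems with 3 vowels (lonorteg → lolonorteg, fawledbez → fafawledbez) repeat the first consonant+vowel as a prefix.
So tidulduz → titidulduz.

titidulduz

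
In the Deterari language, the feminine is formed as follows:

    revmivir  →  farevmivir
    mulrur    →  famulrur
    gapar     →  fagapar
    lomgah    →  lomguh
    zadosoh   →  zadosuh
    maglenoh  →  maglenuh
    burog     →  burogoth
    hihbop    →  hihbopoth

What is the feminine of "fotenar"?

gapar and lomgah both have last vowel 'a' yet inflect differently (fagapar, lomguh), so the last vowel is not what conditions the rule; the final letter is.
"fotenar" ends in -r. The stems ending in -r (revmivir → farevmivir, mulrur → famulrur, gapar → fagapar) add the prefix fa-.
So fotenar → fafotenar.

fafotenar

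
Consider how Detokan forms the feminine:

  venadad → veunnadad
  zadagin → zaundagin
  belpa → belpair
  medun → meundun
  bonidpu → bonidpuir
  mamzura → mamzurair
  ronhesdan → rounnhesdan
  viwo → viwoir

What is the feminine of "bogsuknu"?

belpa and ronhesdan both have last vowel 'a' yet inflect differently (belpair, rounnhesdan), so the last vowel is not what conditions the rule; whether the stem ends in a vowel or a consonant is.
"bogsuknu" ends in a vowel. The stems ending in a vowel (belpa → belpair, mamzura → mamzurair, bonidpu → bonidpuir) add -ir.
So bogsuknu → bogsuknuir.

bogsuknuir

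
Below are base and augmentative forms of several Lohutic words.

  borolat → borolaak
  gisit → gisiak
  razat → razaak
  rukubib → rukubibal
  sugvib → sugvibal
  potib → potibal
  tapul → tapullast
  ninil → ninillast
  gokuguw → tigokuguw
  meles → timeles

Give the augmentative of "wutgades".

tiwutgades

gisit and rukubib both have last vowel 'i' yet inflect differently (gisiak, rukubibal), so the last vowel is not what conditions the rule; the final letter is.
"wutgades" ends in -s. The one such stem in the data (meles → timeles) adds the prefix ti-, so the same rule applies.
So wutgades → tiwutgades.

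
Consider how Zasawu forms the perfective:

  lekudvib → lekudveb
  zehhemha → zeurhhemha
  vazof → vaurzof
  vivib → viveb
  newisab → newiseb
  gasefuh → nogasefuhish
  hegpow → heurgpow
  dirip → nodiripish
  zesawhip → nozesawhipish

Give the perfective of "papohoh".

dirip and vivib both have last vowel 'i' yet inflect differently (nodiripish, viveb), so the last vowel is not what conditions the rule; the final letter is.
"papohoh" ends in -h. The one such stem in the data (gasefuh → nogasefuhish) adds no- … -ish around the stem, so the same rule applies.
So papohoh → nopapohohish.

nopapohohish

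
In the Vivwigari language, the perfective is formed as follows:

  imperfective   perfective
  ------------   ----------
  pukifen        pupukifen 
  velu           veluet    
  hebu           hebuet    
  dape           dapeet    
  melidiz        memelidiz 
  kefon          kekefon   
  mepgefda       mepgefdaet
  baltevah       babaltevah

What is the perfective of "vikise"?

"vikise" ends in a vowel. The stems ending in a vowel (hebu → hebuet, dape → dapeet, velu → veluet) add -et.
The other pattern: stems ending in a consonant repeat the first consonant+vowel as a prefix.
So vikise → vikiseet.

vikiseet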